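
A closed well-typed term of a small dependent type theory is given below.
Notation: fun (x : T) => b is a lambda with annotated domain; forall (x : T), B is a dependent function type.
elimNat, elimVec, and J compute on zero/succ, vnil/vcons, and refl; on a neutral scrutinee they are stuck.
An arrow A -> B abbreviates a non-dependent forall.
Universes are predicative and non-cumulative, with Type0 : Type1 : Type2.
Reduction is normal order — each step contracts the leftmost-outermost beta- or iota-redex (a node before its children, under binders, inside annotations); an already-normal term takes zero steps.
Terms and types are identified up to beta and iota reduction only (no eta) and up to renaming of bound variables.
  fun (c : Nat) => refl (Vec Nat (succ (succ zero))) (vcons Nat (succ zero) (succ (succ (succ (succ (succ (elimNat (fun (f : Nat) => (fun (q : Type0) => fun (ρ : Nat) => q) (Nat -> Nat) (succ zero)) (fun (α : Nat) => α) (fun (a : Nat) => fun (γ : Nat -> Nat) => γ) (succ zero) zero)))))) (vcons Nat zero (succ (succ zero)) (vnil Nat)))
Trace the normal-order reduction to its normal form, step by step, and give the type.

normal-order reduction sequence:
  fun (c : Nat) => refl (Vec Nat (succ (succ zero))) (vcons Nat (succ zero) (succ (succ (succ (succ (succ (elimNat (fun (f : Nat) => (fun (q : Type0) => fun (ρ : Nat) => q) (Nat -> Nat) (succ zero)) (fun (α : Nat) => α) (fun (a : Nat) => fun (γ : Nat -> Nat) => γ) (succ zero) zero)))))) (vcons Nat zero (succ (succ zero)) (vnil Nat)))
  ~> fun (c : Nat) => refl (Vec Nat (succ (succ zero))) (vcons Nat (succ zero) (succ (succ (succ (succ (succ ((fun (f : Nat) => fun (q : Nat -> Nat) => q) zero (elimNat (fun (ρ : Nat) => (fun (α : Type0) => fun (a : Nat) => α) (Nat -> Nat) (succ zero)) (fun (γ : Nat) => γ) (fun (ψ : Nat) => fun (m : Nat -> Nat) => m) zero) zero)))))) (vcons Nat zero (succ (succ zero)) (vnil Nat)))
  ~> fun (c : Nat) => refl (Vec Nat (succ (succ zero))) (vcons Nat (succ zero) (succ (succ (succ (succ (succ ((fun (f : Nat -> Nat) => f) (elimNat (fun (q : Nat) => (fun (ρ : Type0) => fun (α : Nat) => ρ) (Nat -> Nat) (succ zero)) (fun (a : Nat) => a) (fun (γ : Nat) => fun (ψ : Nat -> Nat) => ψ) zero) zero)))))) (vcons Nat zero (succ (succ zero)) (vnil Nat)))
  ~> fun (c : Nat) => refl (Vec Nat (succ (succ zero))) (vcons Nat (succ zero) (succ (succ (succ (succ (succ (elimNat (fun (f : Nat) => (fun (q : Type0) => fun (ρ : Nat) => q) (Nat -> Nat) (succ zero)) (fun (α : Nat) => α) (fun (a : Nat) => fun (γ : Nat -> Nat) => γ) zero zero)))))) (vcons Nat zero (succ (succ zero)) (vnil Nat)))
  ~> fun (c : Nat) => refl (Vec Nat (succ (succ zero))) (vcons Nat (succ zero) (succ (succ (succ (succ (succ ((fun (f : Nat) => f) zero)))))) (vcons Nat zero (succ (succ zero)) (vnil Nat)))
  ~> fun (c : Nat) => refl (Vec Nat (succ (succ zero))) (vcons Nat (succ zero) (succ (succ (succ (succ (succ zero))))) (vcons Nat zero (succ (succ zero)) (vnil Nat)))
inferred type:
  Nat -> Eq (Vec Nat (succ (succ zero))) (vcons Nat (succ zero) (succ (succ (succ (succ (succ zero))))) (vcons Nat zero (succ (succ zero)) (vnil Nat))) (vcons Nat (succ zero) (succ (succ (succ (succ (succ zero))))) (vcons Nat zero (succ (succ zero)) (vnil Nat)))


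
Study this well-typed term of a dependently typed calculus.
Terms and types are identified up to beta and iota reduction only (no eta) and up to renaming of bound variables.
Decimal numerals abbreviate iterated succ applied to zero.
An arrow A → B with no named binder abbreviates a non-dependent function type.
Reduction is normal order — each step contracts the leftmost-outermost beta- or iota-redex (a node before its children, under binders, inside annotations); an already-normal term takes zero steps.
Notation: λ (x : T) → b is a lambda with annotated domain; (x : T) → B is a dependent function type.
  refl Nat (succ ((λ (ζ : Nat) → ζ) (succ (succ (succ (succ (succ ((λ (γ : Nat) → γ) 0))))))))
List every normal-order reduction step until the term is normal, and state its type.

normal-order reduction:
  refl Nat (succ ((λ (ζ : Nat) → ζ) (succ (succ (succ (succ (succ ((λ (γ : Nat) → γ) 0))))))))
  ~> refl Nat (succ (succ (succ (succ (succ (succ ((λ (ζ : Nat) → ζ) 0)))))))
  ~> refl Nat 6
inferred type:
  Eq Nat 6 6


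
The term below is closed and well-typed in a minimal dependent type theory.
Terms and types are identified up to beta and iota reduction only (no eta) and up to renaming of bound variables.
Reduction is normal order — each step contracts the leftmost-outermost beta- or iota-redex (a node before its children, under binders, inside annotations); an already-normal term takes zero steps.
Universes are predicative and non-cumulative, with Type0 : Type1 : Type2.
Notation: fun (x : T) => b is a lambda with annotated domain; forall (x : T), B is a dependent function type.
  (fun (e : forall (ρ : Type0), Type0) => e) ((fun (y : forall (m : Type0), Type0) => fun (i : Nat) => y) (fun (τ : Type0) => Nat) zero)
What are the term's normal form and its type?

normal form:
  fun (e : Type0) => Nat
inferred type:
  forall (e : Type0), Type0
observation: normalization takes exactly 3 steps under the normal-order strategy.


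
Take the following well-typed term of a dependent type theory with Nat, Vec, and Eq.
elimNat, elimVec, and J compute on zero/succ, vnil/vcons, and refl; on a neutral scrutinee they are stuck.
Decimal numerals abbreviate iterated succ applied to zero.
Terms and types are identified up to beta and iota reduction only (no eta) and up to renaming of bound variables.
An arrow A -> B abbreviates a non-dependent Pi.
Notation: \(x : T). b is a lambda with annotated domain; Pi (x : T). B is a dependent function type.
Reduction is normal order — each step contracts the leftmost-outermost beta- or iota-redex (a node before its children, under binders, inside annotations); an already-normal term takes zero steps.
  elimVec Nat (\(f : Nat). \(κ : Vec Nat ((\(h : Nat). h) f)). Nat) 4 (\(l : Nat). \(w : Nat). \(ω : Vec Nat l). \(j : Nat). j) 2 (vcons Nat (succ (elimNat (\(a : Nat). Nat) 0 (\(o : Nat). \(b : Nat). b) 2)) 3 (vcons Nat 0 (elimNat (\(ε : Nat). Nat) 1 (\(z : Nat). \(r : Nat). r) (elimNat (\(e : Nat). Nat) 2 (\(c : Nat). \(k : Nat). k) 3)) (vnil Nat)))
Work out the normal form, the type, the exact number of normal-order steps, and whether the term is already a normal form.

reduced normal form:
  4
the term's type:
  Nat
reduction steps (normal order): 11
term was already normal: no
first contracted redex: an elimVec iota-redex


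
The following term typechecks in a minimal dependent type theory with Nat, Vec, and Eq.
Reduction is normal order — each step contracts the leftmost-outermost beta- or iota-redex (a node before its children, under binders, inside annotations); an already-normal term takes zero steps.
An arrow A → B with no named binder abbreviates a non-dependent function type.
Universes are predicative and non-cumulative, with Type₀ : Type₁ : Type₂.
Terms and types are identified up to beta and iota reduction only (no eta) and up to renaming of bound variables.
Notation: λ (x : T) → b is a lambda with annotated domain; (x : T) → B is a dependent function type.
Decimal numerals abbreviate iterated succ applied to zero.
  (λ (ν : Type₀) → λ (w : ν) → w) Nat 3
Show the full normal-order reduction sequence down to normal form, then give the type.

normal-order reduction sequence:
  (λ (ν : Type₀) → λ (w : ν) → w) Nat 3
  ~> (λ (ν : Nat) → ν) 3
  ~> 3
inferred type:
  Nat


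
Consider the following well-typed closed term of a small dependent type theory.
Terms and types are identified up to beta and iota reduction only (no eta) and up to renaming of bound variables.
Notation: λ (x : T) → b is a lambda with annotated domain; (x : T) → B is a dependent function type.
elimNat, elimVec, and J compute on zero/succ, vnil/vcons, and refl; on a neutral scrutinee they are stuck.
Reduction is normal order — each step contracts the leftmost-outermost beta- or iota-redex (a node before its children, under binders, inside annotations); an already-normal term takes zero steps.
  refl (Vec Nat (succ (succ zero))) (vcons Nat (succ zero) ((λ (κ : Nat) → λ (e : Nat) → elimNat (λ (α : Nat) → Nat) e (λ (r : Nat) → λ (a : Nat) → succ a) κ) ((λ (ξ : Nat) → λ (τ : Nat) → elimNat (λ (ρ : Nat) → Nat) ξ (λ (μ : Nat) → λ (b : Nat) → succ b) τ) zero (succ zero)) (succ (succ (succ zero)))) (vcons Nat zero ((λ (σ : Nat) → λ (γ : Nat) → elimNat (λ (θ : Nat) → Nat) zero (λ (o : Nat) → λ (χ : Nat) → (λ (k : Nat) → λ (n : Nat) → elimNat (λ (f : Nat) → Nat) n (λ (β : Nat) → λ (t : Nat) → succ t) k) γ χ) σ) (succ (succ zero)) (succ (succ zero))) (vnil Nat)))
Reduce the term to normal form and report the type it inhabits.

resulting normal form:
  refl (Vec Nat (succ (succ zero))) (vcons Nat (succ zero) (succ (succ (succ (succ zero)))) (vcons Nat zero (succ (succ (succ (succ zero)))) (vnil Nat)))
the term's type:
  Eq (Vec Nat (succ (succ zero))) (vcons Nat (succ zero) (succ (succ (succ (succ zero)))) (vcons Nat zero (succ (succ (succ (succ zero)))) (vnil Nat))) (vcons Nat (succ zero) (succ (succ (succ (succ zero)))) (vcons Nat zero (succ (succ (succ (succ zero)))) (vnil Nat)))
observation: the first redex contracted is a beta-redex; the normal form is reached in 39 normal-order steps.


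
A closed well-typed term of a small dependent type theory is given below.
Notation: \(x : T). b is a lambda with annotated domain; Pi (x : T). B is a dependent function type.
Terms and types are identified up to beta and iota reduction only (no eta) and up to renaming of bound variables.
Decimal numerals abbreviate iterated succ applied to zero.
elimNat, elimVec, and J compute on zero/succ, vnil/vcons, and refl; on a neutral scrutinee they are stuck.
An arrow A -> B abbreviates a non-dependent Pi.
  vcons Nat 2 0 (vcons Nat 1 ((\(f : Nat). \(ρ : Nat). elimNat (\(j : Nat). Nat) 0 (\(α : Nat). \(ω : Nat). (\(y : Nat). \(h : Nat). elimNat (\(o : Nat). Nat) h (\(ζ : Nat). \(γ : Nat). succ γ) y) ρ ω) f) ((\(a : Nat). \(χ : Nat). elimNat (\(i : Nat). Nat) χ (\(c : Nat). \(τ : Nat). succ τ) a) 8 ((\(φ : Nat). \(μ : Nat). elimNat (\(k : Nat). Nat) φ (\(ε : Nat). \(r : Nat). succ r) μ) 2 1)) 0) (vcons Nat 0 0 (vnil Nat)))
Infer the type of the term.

type:
  Vec Nat 3


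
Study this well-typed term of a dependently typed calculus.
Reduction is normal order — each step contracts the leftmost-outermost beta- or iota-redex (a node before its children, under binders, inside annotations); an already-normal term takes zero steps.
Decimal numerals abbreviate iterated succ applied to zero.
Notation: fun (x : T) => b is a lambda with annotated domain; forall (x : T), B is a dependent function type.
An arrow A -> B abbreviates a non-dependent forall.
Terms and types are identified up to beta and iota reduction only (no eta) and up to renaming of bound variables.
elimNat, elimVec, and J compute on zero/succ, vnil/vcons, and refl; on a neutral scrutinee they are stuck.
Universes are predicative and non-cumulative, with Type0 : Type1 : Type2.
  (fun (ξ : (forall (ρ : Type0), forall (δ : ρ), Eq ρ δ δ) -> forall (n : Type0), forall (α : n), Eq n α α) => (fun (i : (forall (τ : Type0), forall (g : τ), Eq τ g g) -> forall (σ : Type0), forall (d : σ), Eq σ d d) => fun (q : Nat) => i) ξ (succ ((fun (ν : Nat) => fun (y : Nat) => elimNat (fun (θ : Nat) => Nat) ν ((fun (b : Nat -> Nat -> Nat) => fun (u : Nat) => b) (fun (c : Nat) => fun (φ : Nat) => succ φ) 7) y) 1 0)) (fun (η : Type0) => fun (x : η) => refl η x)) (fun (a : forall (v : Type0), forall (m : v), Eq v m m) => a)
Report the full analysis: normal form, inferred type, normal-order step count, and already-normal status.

reduced normal form:
  fun (ξ : Type0) => fun (ρ : ξ) => refl ξ ρ
type:
  forall (ξ : Type0), forall (ρ : ξ), Eq ξ ρ ρ
reduction steps (normal order): 4
already normal: no
first redex: a beta-redex


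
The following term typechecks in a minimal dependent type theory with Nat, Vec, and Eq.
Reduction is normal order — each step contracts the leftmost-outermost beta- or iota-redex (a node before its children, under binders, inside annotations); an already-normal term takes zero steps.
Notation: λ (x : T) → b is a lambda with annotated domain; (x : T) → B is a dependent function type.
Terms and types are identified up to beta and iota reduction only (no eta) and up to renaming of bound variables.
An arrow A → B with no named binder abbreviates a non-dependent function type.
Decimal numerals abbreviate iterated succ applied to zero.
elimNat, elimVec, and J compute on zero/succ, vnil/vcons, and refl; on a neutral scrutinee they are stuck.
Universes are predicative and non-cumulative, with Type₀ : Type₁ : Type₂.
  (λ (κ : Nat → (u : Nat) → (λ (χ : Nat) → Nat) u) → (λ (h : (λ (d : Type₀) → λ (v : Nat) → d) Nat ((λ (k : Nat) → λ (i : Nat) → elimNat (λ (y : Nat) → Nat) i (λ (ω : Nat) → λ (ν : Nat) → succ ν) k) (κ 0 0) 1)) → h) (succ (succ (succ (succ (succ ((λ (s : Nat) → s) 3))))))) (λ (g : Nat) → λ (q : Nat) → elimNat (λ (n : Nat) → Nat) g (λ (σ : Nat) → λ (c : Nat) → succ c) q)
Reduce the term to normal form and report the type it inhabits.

normal form:
  8
the term's type:
  Nat
observation: contracting a beta-redex first, the term normalizes in 3 steps.


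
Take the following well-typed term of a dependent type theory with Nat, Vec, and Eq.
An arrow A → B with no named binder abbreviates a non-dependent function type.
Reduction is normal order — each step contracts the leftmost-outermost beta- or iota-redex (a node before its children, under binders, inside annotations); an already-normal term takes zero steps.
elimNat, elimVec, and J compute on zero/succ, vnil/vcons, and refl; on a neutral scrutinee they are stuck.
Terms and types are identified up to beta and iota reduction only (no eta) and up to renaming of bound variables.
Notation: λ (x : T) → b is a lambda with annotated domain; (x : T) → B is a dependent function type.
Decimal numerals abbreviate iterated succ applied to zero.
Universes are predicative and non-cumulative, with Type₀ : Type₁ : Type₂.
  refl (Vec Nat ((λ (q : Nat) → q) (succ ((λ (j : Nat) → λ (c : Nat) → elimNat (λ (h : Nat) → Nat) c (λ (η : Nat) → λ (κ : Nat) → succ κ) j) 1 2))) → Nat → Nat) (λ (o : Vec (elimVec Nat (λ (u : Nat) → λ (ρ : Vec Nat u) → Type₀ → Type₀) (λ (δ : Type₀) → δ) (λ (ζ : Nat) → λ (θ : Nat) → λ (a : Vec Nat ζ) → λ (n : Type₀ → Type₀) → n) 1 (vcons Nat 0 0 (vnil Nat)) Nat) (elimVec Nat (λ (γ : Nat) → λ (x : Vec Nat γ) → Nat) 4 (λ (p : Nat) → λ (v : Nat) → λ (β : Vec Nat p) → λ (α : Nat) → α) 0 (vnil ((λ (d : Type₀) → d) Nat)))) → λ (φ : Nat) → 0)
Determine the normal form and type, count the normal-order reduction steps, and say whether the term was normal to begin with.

resulting normal form:
  refl (Vec Nat 4 → Nat → Nat) (λ (q : Vec Nat 4) → λ (j : Nat) → 0)
type:
  Eq (Vec Nat 4 → Nat → Nat) (λ (q : Vec Nat 4) → λ (j : Nat) → 0) (λ (c : Vec Nat 4) → λ (h : Nat) → 0)
steps to reach normal form (normal order): 15
already normal: no
first redex: a beta-redex


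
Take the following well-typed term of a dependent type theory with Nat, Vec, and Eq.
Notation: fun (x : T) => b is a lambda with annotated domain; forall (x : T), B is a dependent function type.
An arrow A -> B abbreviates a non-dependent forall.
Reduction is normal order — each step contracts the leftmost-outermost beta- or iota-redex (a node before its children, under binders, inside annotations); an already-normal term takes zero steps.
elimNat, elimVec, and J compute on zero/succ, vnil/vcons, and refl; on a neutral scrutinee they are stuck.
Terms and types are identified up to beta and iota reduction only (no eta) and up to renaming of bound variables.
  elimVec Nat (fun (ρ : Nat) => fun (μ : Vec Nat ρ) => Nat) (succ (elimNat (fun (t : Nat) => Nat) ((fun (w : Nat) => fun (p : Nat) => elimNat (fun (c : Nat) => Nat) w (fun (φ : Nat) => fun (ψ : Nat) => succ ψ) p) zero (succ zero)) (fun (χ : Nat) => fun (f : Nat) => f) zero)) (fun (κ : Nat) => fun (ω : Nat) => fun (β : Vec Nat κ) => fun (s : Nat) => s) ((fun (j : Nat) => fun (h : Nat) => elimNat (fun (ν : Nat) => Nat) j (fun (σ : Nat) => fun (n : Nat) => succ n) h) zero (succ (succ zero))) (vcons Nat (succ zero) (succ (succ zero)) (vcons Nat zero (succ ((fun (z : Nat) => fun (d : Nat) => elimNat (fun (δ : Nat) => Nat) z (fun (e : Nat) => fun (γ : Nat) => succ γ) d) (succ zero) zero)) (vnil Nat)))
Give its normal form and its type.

reduced normal form:
  succ (succ zero)
the term's type:
  Nat
observation: 18 normal-order steps normalize the term, beginning with an elimVec iota-redex.


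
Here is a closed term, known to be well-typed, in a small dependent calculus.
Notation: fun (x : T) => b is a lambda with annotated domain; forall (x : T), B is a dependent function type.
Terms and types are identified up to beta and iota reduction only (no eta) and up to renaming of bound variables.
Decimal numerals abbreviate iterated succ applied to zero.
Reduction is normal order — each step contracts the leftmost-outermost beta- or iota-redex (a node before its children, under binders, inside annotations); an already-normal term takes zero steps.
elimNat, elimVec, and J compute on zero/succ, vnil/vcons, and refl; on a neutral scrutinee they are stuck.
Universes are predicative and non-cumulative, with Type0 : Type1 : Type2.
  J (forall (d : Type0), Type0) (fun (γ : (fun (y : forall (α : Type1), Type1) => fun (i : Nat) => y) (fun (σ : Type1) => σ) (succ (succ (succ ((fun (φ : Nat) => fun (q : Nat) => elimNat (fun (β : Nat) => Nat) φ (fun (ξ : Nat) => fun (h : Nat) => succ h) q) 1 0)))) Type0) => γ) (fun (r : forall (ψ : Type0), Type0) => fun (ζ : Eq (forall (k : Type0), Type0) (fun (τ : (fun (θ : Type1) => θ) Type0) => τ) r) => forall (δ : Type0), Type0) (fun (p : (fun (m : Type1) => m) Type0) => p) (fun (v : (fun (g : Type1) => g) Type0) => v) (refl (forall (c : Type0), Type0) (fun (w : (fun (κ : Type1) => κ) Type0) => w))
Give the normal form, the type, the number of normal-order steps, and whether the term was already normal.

reduced normal form:
  fun (d : Type0) => d
inferred type:
  forall (d : Type0), Type0
steps to reach normal form (normal order): 2
already normal: no
first contracted redex: a J iota-redex


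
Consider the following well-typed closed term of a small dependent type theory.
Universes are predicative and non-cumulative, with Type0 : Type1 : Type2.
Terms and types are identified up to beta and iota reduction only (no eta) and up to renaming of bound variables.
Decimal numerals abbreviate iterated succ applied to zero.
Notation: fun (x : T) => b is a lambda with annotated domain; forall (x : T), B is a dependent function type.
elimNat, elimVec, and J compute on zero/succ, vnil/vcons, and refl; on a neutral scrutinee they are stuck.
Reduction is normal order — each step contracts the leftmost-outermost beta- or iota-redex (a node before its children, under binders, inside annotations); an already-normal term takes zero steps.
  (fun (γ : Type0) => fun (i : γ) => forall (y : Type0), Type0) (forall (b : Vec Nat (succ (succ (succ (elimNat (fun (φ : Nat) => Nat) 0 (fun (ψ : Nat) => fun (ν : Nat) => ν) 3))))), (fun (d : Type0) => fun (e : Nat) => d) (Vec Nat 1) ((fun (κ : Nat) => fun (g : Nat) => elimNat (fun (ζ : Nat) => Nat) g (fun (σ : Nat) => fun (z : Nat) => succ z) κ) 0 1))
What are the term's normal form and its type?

resulting normal form:
  fun (γ : forall (i : Vec Nat 3), Vec Nat 1) => forall (y : Type0), Type0
the term's type:
  forall (γ : forall (i : Vec Nat 3), Vec Nat 1), Type1
observation: contracting a beta-redex first, the term normalizes in 13 steps.


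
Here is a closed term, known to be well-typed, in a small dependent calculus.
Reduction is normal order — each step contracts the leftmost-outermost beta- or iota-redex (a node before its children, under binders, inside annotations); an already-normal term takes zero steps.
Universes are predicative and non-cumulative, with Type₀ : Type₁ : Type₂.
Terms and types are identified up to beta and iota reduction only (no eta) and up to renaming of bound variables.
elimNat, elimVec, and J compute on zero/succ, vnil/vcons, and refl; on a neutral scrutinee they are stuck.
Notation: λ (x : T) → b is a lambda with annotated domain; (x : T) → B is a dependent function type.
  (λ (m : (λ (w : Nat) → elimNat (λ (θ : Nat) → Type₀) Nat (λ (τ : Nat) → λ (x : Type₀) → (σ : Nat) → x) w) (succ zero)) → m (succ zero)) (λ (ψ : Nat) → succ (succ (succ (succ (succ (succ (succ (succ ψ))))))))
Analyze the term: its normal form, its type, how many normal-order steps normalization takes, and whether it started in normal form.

reduced normal form:
  succ (succ (succ (succ (succ (succ (succ (succ (succ zero))))))))
inferred type:
  Nat
steps to reach normal form (normal order): 2
term was already normal: no
first redex: a beta-redex


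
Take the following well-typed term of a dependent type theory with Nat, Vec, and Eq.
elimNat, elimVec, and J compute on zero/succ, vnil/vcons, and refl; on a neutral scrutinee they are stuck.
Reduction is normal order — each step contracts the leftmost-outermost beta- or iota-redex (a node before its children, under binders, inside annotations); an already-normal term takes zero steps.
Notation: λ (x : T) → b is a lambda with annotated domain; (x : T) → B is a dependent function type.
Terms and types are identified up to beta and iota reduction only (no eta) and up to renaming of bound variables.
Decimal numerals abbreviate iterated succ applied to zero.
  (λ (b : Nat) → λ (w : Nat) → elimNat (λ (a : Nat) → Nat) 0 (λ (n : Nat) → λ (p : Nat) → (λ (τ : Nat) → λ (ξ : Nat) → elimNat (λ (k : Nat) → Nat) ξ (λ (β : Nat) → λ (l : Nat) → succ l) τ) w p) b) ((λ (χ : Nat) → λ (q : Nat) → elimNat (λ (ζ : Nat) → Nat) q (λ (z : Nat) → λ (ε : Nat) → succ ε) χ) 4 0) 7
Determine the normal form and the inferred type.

resulting normal form:
  28
type:
  Nat


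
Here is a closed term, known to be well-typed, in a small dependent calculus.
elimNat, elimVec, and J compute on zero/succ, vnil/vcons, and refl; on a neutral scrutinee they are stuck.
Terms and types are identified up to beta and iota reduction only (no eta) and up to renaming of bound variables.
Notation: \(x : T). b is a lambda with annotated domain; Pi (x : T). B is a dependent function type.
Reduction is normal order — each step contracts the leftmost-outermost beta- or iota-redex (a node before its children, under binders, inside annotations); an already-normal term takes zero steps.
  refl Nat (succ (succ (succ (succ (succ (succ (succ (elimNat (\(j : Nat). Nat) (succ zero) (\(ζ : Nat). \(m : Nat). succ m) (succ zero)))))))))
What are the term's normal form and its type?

resulting normal form:
  refl Nat (succ (succ (succ (succ (succ (succ (succ (succ (succ zero)))))))))
type:
  Eq Nat (succ (succ (succ (succ (succ (succ (succ (succ (succ zero))))))))) (succ (succ (succ (succ (succ (succ (succ (succ (succ zero)))))))))
observation: the leftmost-outermost redex is an elimNat iota-redex, and normalization takes 4 steps.


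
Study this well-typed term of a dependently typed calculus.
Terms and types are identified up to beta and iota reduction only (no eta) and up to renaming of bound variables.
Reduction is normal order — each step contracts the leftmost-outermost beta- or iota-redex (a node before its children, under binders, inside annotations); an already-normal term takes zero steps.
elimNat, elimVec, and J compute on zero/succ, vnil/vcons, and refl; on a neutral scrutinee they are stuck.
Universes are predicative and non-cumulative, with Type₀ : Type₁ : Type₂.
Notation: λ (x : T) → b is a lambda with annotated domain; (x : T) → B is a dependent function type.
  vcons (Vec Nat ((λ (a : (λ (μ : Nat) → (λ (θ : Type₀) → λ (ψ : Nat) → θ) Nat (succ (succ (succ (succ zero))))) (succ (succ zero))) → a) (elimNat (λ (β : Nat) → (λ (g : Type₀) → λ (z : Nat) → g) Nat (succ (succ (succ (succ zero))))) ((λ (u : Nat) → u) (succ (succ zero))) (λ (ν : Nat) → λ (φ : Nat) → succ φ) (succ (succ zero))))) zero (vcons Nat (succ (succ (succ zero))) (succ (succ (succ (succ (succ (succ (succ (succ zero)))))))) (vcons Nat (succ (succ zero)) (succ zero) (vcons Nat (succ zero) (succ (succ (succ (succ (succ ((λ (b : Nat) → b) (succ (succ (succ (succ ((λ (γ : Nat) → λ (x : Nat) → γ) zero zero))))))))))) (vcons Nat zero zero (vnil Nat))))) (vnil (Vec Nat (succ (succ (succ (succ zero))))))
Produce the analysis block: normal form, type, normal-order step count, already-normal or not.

normal form:
  vcons (Vec Nat (succ (succ (succ (succ zero))))) zero (vcons Nat (succ (succ (succ zero))) (succ (succ (succ (succ (succ (succ (succ (succ zero)))))))) (vcons Nat (succ (succ zero)) (succ zero) (vcons Nat (succ zero) (succ (succ (succ (succ (succ (succ (succ (succ (succ zero))))))))) (vcons Nat zero zero (vnil Nat))))) (vnil (Vec Nat (succ (succ (succ (succ zero))))))
the term's type:
  Vec (Vec Nat (succ (succ (succ (succ zero))))) (succ zero)
reduction steps (normal order): 12
already normal: no
first contracted redex: a beta-redex


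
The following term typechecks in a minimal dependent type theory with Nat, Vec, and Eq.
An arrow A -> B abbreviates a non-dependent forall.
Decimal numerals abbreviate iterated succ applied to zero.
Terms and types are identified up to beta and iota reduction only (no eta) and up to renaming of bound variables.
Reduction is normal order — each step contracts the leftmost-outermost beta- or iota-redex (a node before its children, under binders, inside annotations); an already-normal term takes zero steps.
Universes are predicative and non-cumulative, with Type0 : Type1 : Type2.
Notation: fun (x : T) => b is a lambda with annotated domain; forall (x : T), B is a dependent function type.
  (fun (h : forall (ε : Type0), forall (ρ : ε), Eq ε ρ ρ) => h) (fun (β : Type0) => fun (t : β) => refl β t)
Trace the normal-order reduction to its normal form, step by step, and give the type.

reduction (normal order):
  (fun (h : forall (ε : Type0), forall (ρ : ε), Eq ε ρ ρ) => h) (fun (β : Type0) => fun (t : β) => refl β t)
  ~> fun (h : Type0) => fun (ε : h) => refl h ε
inferred type:
  forall (h : Type0), forall (ε : h), Eq h ε ε


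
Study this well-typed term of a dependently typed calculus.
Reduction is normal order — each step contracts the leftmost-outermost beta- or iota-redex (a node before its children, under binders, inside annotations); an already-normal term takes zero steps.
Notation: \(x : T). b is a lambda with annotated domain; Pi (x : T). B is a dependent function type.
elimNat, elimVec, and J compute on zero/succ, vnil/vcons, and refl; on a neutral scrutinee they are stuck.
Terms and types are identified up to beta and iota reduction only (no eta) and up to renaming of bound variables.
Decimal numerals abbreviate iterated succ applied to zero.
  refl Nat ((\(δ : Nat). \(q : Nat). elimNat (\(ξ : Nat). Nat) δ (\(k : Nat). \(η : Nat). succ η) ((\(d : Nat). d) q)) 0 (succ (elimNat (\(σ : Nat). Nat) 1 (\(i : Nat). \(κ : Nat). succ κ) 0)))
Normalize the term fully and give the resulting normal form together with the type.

normal form:
  refl Nat 2
type:
  Eq Nat 2 2


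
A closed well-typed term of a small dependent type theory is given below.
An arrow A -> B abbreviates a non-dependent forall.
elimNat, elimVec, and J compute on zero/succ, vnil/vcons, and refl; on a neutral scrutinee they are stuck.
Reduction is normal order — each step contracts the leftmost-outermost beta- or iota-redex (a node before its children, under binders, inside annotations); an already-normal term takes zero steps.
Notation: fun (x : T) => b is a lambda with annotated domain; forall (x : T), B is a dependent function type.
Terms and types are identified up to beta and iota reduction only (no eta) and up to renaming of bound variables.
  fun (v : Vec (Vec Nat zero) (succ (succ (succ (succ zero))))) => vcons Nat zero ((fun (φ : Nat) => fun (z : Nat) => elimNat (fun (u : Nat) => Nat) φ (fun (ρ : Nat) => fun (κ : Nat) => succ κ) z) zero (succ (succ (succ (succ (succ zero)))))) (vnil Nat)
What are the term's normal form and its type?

normal form:
  fun (v : Vec (Vec Nat zero) (succ (succ (succ (succ zero))))) => vcons Nat zero (succ (succ (succ (succ (succ zero))))) (vnil Nat)
type:
  Vec (Vec Nat zero) (succ (succ (succ (succ zero)))) -> Vec Nat (succ zero)
observation: 18 normal-order steps separate the term from its normal form.


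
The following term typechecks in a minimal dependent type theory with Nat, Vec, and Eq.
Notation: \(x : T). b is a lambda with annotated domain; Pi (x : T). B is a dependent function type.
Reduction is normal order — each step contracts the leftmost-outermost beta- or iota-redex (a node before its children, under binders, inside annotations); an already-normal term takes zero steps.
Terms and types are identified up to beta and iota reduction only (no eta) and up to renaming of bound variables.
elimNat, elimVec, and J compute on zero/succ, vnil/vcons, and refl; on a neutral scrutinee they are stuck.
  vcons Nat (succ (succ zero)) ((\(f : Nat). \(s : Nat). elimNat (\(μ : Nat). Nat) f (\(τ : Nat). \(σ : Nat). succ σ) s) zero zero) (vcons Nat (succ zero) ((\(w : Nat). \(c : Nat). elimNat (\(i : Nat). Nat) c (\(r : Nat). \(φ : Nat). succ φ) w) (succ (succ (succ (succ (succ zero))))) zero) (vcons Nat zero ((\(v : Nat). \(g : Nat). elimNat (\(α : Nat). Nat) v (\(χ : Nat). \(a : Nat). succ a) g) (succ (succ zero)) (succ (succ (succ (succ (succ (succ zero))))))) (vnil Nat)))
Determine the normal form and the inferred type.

resulting normal form:
  vcons Nat (succ (succ zero)) zero (vcons Nat (succ zero) (succ (succ (succ (succ (succ zero))))) (vcons Nat zero (succ (succ (succ (succ (succ (succ (succ (succ zero)))))))) (vnil Nat)))
type:
  Vec Nat (succ (succ (succ zero)))


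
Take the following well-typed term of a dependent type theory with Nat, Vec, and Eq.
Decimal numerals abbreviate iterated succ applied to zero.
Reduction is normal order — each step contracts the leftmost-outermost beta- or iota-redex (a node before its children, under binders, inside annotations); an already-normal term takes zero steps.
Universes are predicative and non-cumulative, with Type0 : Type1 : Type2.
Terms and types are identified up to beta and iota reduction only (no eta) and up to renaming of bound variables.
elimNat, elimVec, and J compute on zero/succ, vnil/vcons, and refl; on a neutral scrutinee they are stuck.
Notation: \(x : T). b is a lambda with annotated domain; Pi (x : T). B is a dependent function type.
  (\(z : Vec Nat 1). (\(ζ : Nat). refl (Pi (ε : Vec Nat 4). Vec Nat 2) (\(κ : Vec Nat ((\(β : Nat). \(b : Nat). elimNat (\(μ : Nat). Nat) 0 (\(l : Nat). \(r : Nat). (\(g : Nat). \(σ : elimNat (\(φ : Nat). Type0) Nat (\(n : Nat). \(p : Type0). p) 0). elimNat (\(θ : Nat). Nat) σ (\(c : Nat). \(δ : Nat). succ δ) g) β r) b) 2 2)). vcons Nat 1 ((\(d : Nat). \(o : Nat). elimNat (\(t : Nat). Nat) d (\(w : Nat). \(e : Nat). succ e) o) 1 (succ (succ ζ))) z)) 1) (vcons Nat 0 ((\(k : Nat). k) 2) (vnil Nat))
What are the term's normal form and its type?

reduced normal form:
  refl (Pi (z : Vec Nat 4). Vec Nat 2) (\(ζ : Vec Nat 4). vcons Nat 1 4 (vcons Nat 0 2 (vnil Nat)))
the term's type:
  Eq (Pi (z : Vec Nat 4). Vec Nat 2) (\(ζ : Vec Nat 4). vcons Nat 1 4 (vcons Nat 0 2 (vnil Nat))) (\(ε : Vec Nat 4). vcons Nat 1 4 (vcons Nat 0 2 (vnil Nat)))


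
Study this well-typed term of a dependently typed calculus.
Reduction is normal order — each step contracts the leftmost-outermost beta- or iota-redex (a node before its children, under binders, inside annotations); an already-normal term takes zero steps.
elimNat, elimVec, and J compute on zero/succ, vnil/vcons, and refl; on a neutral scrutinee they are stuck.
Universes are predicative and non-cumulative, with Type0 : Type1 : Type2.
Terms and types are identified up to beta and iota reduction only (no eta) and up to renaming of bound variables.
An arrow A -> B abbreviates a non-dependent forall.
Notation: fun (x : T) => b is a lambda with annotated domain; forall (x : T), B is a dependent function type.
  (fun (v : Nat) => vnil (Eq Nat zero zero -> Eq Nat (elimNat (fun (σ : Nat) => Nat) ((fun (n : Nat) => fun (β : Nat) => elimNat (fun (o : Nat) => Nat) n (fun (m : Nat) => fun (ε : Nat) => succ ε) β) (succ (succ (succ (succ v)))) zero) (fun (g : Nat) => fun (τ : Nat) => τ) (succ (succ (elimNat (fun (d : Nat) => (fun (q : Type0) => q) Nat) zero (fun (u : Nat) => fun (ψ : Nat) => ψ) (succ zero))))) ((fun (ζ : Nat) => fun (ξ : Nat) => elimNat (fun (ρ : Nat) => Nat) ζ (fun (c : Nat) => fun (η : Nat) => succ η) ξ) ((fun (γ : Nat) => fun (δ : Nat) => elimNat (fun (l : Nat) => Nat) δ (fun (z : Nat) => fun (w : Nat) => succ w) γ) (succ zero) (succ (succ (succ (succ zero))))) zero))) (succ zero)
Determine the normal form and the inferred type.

normal form:
  vnil (Eq Nat zero zero -> Eq Nat (succ (succ (succ (succ (succ zero))))) (succ (succ (succ (succ (succ zero))))))
type:
  Vec (Eq Nat zero zero -> Eq Nat (succ (succ (succ (succ (succ zero))))) (succ (succ (succ (succ (succ zero)))))) zero
observation: the leftmost-outermost redex is a beta-redex, and normalization takes 24 steps.


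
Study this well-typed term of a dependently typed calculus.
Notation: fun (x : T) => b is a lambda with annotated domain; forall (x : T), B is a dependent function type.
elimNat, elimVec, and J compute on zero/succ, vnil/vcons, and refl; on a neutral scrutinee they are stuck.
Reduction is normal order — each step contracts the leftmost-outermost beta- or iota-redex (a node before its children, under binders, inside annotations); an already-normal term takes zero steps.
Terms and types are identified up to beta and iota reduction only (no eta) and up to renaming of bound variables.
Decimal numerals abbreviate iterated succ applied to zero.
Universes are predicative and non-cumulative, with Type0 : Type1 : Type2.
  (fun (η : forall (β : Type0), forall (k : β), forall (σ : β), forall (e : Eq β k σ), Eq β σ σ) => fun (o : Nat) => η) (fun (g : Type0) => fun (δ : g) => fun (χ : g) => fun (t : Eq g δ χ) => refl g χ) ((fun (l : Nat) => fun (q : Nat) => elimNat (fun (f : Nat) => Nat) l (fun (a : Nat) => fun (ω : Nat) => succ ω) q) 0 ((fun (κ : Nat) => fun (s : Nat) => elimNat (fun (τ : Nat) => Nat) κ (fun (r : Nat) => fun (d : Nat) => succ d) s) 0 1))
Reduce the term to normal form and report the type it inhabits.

reduced normal form:
  fun (η : Type0) => fun (β : η) => fun (k : η) => fun (σ : Eq η β k) => refl η k
type:
  forall (η : Type0), forall (β : η), forall (k : η), forall (σ : Eq η β k), Eq η k k
observation: the leftmost-outermost redex is a beta-redex, and normalization takes 2 steps.


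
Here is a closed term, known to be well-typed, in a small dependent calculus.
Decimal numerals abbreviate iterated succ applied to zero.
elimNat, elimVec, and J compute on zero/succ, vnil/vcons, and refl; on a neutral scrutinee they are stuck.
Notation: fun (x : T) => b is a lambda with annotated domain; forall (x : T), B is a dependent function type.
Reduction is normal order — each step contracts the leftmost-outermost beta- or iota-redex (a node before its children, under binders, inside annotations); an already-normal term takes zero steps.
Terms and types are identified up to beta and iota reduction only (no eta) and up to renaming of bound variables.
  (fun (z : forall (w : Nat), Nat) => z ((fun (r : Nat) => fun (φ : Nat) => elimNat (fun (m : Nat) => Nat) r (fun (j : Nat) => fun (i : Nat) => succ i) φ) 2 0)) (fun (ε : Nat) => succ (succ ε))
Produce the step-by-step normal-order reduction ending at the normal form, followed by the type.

normal-order reduction:
  (fun (z : forall (w : Nat), Nat) => z ((fun (r : Nat) => fun (φ : Nat) => elimNat (fun (m : Nat) => Nat) r (fun (j : Nat) => fun (i : Nat) => succ i) φ) 2 0)) (fun (ε : Nat) => succ (succ ε))
  ~> (fun (z : Nat) => succ (succ z)) ((fun (w : Nat) => fun (r : Nat) => elimNat (fun (φ : Nat) => Nat) w (fun (m : Nat) => fun (j : Nat) => succ j) r) 2 0)
  ~> succ (succ ((fun (z : Nat) => fun (w : Nat) => elimNat (fun (r : Nat) => Nat) z (fun (φ : Nat) => fun (m : Nat) => succ m) w) 2 0))
  ~> succ (succ ((fun (z : Nat) => elimNat (fun (w : Nat) => Nat) 2 (fun (r : Nat) => fun (φ : Nat) => succ φ) z) 0))
  ~> succ (succ (elimNat (fun (z : Nat) => Nat) 2 (fun (w : Nat) => fun (r : Nat) => succ r) 0))
  ~> 4
inferred type:
  Nat


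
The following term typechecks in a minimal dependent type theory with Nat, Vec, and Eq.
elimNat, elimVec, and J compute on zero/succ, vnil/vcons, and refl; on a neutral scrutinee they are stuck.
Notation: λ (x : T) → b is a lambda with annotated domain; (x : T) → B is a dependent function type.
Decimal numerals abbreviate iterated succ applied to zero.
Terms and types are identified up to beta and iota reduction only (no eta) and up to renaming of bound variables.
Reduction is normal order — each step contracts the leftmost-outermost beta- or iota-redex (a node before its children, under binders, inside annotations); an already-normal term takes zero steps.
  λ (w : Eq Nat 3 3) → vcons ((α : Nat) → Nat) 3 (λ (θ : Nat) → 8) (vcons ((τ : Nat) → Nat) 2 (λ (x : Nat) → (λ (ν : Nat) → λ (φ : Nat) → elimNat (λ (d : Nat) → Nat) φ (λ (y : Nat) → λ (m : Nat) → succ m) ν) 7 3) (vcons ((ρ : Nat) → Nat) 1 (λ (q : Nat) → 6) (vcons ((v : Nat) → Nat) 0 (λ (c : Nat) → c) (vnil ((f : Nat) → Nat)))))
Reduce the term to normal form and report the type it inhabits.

resulting normal form:
  λ (w : Eq Nat 3 3) → vcons ((α : Nat) → Nat) 3 (λ (θ : Nat) → 8) (vcons ((τ : Nat) → Nat) 2 (λ (x : Nat) → 10) (vcons ((ν : Nat) → Nat) 1 (λ (φ : Nat) → 6) (vcons ((d : Nat) → Nat) 0 (λ (y : Nat) → y) (vnil ((m : Nat) → Nat)))))
inferred type:
  (w : Eq Nat 3 3) → Vec ((α : Nat) → Nat) 4
observation: the first redex contracted is a beta-redex; the normal form is reached in 24 normal-order steps.


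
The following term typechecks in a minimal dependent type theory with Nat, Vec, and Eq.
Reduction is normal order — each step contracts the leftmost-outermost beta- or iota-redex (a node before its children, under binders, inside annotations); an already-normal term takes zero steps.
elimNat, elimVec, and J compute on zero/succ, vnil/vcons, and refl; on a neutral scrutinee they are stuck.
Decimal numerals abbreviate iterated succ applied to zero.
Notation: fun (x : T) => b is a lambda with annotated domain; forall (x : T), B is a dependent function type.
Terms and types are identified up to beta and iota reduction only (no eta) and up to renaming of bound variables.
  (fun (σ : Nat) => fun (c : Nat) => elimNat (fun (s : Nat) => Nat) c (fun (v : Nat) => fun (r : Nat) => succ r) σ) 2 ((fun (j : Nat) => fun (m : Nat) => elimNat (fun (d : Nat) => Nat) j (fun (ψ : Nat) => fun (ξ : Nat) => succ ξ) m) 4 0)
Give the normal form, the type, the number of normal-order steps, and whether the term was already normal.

normal form:
  6
the term's type:
  Nat
normal-order step count: 12
started in normal form: no
first redex: a beta-redex


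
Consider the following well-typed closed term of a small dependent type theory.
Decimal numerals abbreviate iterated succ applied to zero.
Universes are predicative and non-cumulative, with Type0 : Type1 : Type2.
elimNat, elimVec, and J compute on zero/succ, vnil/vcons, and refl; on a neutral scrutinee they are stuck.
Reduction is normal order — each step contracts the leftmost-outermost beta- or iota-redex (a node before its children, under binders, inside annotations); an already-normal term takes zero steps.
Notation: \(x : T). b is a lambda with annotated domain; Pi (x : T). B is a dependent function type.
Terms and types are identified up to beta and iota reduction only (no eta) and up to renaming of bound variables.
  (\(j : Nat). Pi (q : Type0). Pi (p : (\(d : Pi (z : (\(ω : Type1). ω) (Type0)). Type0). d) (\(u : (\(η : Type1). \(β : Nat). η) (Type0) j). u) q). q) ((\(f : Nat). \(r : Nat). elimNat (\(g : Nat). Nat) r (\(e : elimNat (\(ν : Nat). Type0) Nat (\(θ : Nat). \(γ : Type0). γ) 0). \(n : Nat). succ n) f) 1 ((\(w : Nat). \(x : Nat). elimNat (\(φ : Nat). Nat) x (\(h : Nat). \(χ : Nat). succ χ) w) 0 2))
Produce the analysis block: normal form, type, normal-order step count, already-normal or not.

resulting normal form:
  Pi (j : Type0). Pi (q : j). j
the term's type:
  Type1
normal-order step count: 3
started in normal form: no
first redex: a beta-redex
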